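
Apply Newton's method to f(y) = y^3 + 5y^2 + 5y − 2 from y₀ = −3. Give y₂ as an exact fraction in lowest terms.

−10/3

f'(y) = 3y^2 + 10y + 5.
f(−3) = 1, f'(−3) = 2, so y₁ = (−3) − 1/2 = −7/2.
f(−7/2) = −9/8, f'(−7/2) = 27/4, so y₂ = (−7/2) − (−9/8)/(27/4) = −10/3.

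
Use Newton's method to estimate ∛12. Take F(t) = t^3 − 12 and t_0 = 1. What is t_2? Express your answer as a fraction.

1453/441

F'(t) = 3t^2.
F(1) = −11, F'(1) = 3, so t_1 = 1 − (−11)/3 = 14/3.
F(14/3) = 2420/27, F'(14/3) = 196/3, so t_2 = (14/3) − (2420/27)/(196/3) = 1453/441.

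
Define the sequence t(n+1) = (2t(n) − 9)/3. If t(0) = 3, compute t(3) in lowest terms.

t(1) = (2·3 − 9)/3 = −1.
t(2) = (2·(−1) − 9)/3 = −11/3.
t(3) = (2·(−11/3) − 9)/3 = −49/9.

−49/9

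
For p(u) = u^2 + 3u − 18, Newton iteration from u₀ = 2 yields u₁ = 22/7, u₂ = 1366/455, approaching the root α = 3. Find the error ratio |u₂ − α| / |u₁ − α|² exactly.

u₁ − α = 22/7 − 3 = 1/7, so |u₁ − α| = 1/7.
u₂ − α = 1366/455 − 3 = 1/455, so |u₂ − α| = 1/455.
|u₁ − α|² = 1/49.
Ratio = (1/455) / (1/49) = 7/65.

7/65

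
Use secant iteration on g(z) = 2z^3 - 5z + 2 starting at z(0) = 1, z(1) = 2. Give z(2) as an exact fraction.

g(1) = -1, g(2) = 8. z(2) = 2 - 8·(2 - 1)/(8 - (-1)) = 10/9.

10/9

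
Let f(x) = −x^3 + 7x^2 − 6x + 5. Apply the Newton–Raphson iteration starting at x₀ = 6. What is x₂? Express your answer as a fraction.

f'(x) = −3x^2 + 14x − 6.
f(6) = 5, f'(6) = −30, so x₁ = 6 − 5/(−30) = 37/6.
f(37/6) = −67/216, f'(37/6) = −135/4, so x₂ = (37/6) − (−67/216)/(−135/4) = 22444/3645.

22444/3645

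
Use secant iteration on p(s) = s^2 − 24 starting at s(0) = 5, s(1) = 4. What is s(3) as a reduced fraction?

49/10

p(5) = 1, p(4) = −8. s(2) = 4 − (−8)·(4 − 5)/((−8) − 1) = 44/9.
p(4) = −8, p(44/9) = −8/81. s(3) = (44/9) − (−8/81)·((44/9) − 4)/((−8/81) − (−8)) = 49/10.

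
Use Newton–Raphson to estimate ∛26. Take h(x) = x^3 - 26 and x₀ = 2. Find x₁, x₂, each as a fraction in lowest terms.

h'(x) = 3x^2.
h(2) = -18, h'(2) = 12, so x₁ = 2 - (-18)/12 = 7/2.
h(7/2) = 135/8, h'(7/2) = 147/4, so x₂ = (7/2) - (135/8)/(147/4) = 149/49.

x₁ = 7/2, x₂ = 149/49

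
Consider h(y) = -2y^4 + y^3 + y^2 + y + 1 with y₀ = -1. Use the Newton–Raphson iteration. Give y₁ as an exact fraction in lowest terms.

-4/5

h'(y) = -8y^3 + 3y^2 + 2y + 1.
h(-1) = -2, h'(-1) = 10, so y₁ = (-1) - (-2)/10 = -4/5.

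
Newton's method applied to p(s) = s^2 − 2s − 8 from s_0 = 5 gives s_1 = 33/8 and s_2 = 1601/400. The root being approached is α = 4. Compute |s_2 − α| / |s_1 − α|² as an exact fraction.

s_1 − α = 33/8 − 4 = 1/8, so |s_1 − α| = 1/8.
s_2 − α = 1601/400 − 4 = 1/400, so |s_2 − α| = 1/400.
|s_1 − α|² = 1/64.
Ratio = (1/400) / (1/64) = 4/25.

4/25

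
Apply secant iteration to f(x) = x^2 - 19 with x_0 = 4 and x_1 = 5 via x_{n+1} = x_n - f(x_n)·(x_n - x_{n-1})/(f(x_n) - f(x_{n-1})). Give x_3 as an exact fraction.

61/14

f(4) = -3, f(5) = 6. x_2 = 5 - 6·(5 - 4)/(6 - (-3)) = 13/3.
f(5) = 6, f(13/3) = -2/9. x_3 = (13/3) - (-2/9)·((13/3) - 5)/((-2/9) - 6) = 61/14.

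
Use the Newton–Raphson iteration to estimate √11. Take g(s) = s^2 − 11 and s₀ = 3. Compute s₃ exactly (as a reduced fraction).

79201/23880

g'(s) = 2s.
g(3) = −2, g'(3) = 6, so s₁ = 3 − (−2)/6 = 10/3.
g(10/3) = 1/9, g'(10/3) = 20/3, so s₂ = (10/3) − (1/9)/(20/3) = 199/60.
g(199/60) = 1/3600, g'(199/60) = 199/30, so s₃ = (199/60) − (1/3600)/(199/30) = 79201/23880.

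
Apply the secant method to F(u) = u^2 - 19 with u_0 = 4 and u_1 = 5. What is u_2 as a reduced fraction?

13/3

F(4) = -3, F(5) = 6. u_2 = 5 - 6·(5 - 4)/(6 - (-3)) = 13/3.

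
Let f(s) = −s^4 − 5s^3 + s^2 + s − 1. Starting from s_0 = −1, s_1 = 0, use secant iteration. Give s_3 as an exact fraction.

f(−1) = 3, f(0) = −1. s_2 = 0 − (−1)·(0 − (−1))/((−1) − 3) = −1/4.
f(0) = −1, f(−1/4) = −285/256. s_3 = (−1/4) − (−285/256)·((−1/4) − 0)/((−285/256) − (−1)) = 64/29.

64/29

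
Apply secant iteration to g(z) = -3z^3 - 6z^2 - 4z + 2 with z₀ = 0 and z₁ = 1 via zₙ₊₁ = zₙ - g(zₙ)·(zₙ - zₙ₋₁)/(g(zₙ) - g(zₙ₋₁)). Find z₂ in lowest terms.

2/13

g(0) = 2, g(1) = -11. z₂ = 1 - (-11)·(1 - 0)/((-11) - 2) = 2/13.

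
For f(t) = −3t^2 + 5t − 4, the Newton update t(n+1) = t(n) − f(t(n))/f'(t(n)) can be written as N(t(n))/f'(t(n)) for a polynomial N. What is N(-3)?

−23

f'(t) = −6t + 5.
N(t) = t·f'(t) − f(t) = t·(−6t + 5) − (−3t^2 + 5t − 4) = −3t^2 + 4.
N(-3) = −23.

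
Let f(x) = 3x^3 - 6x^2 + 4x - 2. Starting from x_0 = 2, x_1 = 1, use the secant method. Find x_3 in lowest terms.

122/73

f(2) = 6, f(1) = -1. x_2 = 1 - (-1)·(1 - 2)/((-1) - 6) = 8/7.
f(1) = -1, f(8/7) = -270/343. x_3 = (8/7) - (-270/343)·((8/7) - 1)/((-270/343) - (-1)) = 122/73.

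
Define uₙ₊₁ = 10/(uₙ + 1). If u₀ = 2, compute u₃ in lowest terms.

u₁ = 10/(2 + 1) = 10/3.
u₂ = 10/(10/3 + 1) = 30/13.
u₃ = 10/(30/13 + 1) = 130/43.

130/43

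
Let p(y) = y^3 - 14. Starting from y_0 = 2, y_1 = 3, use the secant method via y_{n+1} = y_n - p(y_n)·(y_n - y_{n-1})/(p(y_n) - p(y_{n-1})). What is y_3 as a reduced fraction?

p(2) = -6, p(3) = 13. y_2 = 3 - 13·(3 - 2)/(13 - (-6)) = 44/19.
p(3) = 13, p(44/19) = -10842/6859. y_3 = (44/19) - (-10842/6859)·((44/19) - 3)/((-10842/6859) - 13) = 18386/7693.

18386/7693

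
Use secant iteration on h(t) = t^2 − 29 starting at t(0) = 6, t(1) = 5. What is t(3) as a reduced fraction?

307/57

h(6) = 7, h(5) = −4. t(2) = 5 − (−4)·(5 − 6)/((−4) − 7) = 59/11.
h(5) = −4, h(59/11) = −28/121. t(3) = (59/11) − (−28/121)·((59/11) − 5)/((−28/121) − (−4)) = 307/57.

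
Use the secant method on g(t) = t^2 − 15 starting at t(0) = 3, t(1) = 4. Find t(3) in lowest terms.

g(3) = −6, g(4) = 1. t(2) = 4 − 1·(4 − 3)/(1 − (−6)) = 27/7.
g(4) = 1, g(27/7) = −6/49. t(3) = (27/7) − (−6/49)·((27/7) − 4)/((−6/49) − 1) = 213/55.

213/55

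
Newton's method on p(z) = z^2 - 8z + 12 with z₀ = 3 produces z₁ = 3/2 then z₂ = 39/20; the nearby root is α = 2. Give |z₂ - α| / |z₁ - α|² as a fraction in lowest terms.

1/5

z₁ - α = 3/2 - 2 = -1/2, so |z₁ - α| = 1/2.
z₂ - α = 39/20 - 2 = -1/20, so |z₂ - α| = 1/20.
|z₁ - α|² = 1/4.
Ratio = (1/20) / (1/4) = 1/5.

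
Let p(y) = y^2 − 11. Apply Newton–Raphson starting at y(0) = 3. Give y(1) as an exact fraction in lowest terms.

10/3

p'(y) = 2y.
p(3) = −2, p'(3) = 6, so y(1) = 3 − (−2)/6 = 10/3.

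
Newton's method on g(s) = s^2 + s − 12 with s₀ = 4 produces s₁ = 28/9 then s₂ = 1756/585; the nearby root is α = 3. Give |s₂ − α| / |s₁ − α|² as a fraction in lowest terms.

s₁ − α = 28/9 − 3 = 1/9, so |s₁ − α| = 1/9.
s₂ − α = 1756/585 − 3 = 1/585, so |s₂ − α| = 1/585.
|s₁ − α|² = 1/81.
Ratio = (1/585) / (1/81) = 9/65.

9/65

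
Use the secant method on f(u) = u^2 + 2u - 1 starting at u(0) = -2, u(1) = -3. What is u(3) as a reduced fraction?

-12/5

f(-2) = -1, f(-3) = 2. u(2) = (-3) - 2·((-3) - (-2))/(2 - (-1)) = -7/3.
f(-3) = 2, f(-7/3) = -2/9. u(3) = (-7/3) - (-2/9)·((-7/3) - (-3))/((-2/9) - 2) = -12/5.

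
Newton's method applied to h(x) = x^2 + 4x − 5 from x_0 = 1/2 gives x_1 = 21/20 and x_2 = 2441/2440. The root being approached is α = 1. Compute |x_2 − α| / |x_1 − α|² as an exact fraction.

10/61

x_1 − α = 21/20 − 1 = 1/20, so |x_1 − α| = 1/20.
x_2 − α = 2441/2440 − 1 = 1/2440, so |x_2 − α| = 1/2440.
|x_1 − α|² = 1/400.
Ratio = (1/2440) / (1/400) = 10/61.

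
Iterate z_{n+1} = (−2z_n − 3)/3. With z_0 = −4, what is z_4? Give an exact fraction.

z_1 = (−2·(−4) − 3)/3 = 5/3.
z_2 = (−2·(5/3) − 3)/3 = −19/9.
z_3 = (−2·(−19/9) − 3)/3 = 11/27.
z_4 = (−2·(11/27) − 3)/3 = −103/81.

−103/81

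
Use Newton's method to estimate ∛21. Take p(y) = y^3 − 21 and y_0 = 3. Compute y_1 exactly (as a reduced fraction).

p'(y) = 3y^2.
p(3) = 6, p'(3) = 27, so y_1 = 3 − 6/27 = 25/9.

25/9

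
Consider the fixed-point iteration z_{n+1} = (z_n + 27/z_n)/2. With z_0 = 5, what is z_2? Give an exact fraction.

1351/260

z_1 = (5 + 27/5)/2 = 26/5.
z_2 = (26/5 + 27/(26/5))/2 = 1351/260.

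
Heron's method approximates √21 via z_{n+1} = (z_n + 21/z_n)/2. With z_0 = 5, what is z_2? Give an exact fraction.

527/115

z_1 = (5 + 21/5)/2 = 23/5.
z_2 = (23/5 + 21/(23/5))/2 = 527/115.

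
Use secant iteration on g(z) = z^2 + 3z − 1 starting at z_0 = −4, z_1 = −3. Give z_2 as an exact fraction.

g(−4) = 3, g(−3) = −1. z_2 = (−3) − (−1)·((−3) − (−4))/((−1) − 3) = −13/4.

−13/4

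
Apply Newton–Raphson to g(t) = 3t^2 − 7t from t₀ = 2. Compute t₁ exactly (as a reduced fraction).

g'(t) = 6t − 7.
g(2) = −2, g'(2) = 5, so t₁ = 2 − (−2)/5 = 12/5.

12/5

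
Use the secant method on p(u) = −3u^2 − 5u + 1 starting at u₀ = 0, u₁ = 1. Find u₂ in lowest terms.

1/8

p(0) = 1, p(1) = −7. u₂ = 1 − (−7)·(1 − 0)/((−7) − 1) = 1/8.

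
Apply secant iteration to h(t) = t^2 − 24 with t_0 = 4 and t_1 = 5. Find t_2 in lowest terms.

h(4) = −8, h(5) = 1. t_2 = 5 − 1·(5 − 4)/(1 − (−8)) = 44/9.

44/9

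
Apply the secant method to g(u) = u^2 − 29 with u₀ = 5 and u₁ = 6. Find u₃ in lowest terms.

g(5) = −4, g(6) = 7. u₂ = 6 − 7·(6 − 5)/(7 − (−4)) = 59/11.
g(6) = 7, g(59/11) = −28/121. u₃ = (59/11) − (−28/121)·((59/11) − 6)/((−28/121) − 7) = 673/125.

673/125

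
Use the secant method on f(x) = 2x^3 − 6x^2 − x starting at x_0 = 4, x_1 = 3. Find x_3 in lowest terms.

f(4) = 28, f(3) = −3. x_2 = 3 − (−3)·(3 − 4)/((−3) − 28) = 96/31.
f(3) = −3, f(96/31) = −36960/29791. x_3 = (96/31) − (−36960/29791)·((96/31) − 3)/((−36960/29791) − (−3)) = 55296/17471.

55296/17471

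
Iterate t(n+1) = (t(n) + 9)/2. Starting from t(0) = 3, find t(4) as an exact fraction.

69/8

t(1) = (3 + 9)/2 = 6.
t(2) = (6 + 9)/2 = 15/2.
t(3) = ((15/2) + 9)/2 = 33/4.
t(4) = ((33/4) + 9)/2 = 69/8.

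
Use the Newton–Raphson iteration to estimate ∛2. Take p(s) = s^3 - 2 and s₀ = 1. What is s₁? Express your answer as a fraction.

p'(s) = 3s^2.
p(1) = -1, p'(1) = 3, so s₁ = 1 - (-1)/3 = 4/3.

4/3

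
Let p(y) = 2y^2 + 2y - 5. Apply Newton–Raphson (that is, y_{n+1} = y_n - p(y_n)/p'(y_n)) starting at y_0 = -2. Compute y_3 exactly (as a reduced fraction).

p'(y) = 4y + 2.
p(-2) = -1, p'(-2) = -6, so y_1 = (-2) - (-1)/(-6) = -13/6.
p(-13/6) = 1/18, p'(-13/6) = -20/3, so y_2 = (-13/6) - (1/18)/(-20/3) = -259/120.
p(-259/120) = 1/7200, p'(-259/120) = -199/30, so y_3 = (-259/120) - (1/7200)/(-199/30) = -103081/47760.

-103081/47760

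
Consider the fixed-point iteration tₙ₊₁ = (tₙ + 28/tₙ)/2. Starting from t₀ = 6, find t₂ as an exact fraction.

127/24

t₁ = (6 + 28/6)/2 = 16/3.
t₂ = (16/3 + 28/(16/3))/2 = 127/24.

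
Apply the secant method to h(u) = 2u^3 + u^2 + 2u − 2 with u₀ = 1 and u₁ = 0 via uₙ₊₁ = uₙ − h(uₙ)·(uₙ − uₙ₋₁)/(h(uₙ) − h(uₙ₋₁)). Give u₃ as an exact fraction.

h(1) = 3, h(0) = −2. u₂ = 0 − (−2)·(0 − 1)/((−2) − 3) = 2/5.
h(0) = −2, h(2/5) = −114/125. u₃ = (2/5) − (−114/125)·((2/5) − 0)/((−114/125) − (−2)) = 25/34.

25/34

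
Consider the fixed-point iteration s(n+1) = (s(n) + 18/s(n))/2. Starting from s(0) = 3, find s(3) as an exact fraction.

s(1) = (3 + 18/3)/2 = 9/2.
s(2) = (9/2 + 18/(9/2))/2 = 17/4.
s(3) = (17/4 + 18/(17/4))/2 = 577/136.

577/136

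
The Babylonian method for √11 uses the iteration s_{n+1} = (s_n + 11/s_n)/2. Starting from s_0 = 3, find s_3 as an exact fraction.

s_1 = (3 + 11/3)/2 = 10/3.
s_2 = (10/3 + 11/(10/3))/2 = 199/60.
s_3 = (199/60 + 11/(199/60))/2 = 79201/23880.

79201/23880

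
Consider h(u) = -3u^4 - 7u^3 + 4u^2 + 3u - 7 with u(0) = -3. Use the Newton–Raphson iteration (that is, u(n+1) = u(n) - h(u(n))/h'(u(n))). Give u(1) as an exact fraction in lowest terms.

-154/57

h'(u) = -12u^3 - 21u^2 + 8u + 3.
h(-3) = -34, h'(-3) = 114, so u(1) = (-3) - (-34)/114 = -154/57.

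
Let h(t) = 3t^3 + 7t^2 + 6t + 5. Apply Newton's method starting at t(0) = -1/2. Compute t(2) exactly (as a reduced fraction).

-16241/6670

h'(t) = 9t^2 + 14t + 6.
h(-1/2) = 27/8, h'(-1/2) = 5/4, so t(1) = (-1/2) - (27/8)/(5/4) = -16/5.
h(-16/5) = -5103/125, h'(-16/5) = 1334/25, so t(2) = (-16/5) - (-5103/125)/(1334/25) = -16241/6670.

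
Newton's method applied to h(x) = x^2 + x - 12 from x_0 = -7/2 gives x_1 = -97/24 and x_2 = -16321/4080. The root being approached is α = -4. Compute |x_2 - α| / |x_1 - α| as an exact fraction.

x_1 - α = -97/24 - (-4) = -97/24 + 4 = -1/24, so |x_1 - α| = 1/24.
x_2 - α = -16321/4080 - (-4) = -16321/4080 + 4 = -1/4080, so |x_2 - α| = 1/4080.
Ratio = (1/4080) / (1/24) = 1/170.

1/170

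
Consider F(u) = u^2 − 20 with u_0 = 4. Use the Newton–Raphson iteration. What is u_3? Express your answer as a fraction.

F'(u) = 2u.
F(4) = −4, F'(4) = 8, so u_1 = 4 − (−4)/8 = 9/2.
F(9/2) = 1/4, F'(9/2) = 9, so u_2 = (9/2) − (1/4)/9 = 161/36.
F(161/36) = 1/1296, F'(161/36) = 161/18, so u_3 = (161/36) − (1/1296)/(161/18) = 51841/11592.

51841/11592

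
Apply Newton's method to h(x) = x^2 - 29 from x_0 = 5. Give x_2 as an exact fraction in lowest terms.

727/135

h'(x) = 2x.
h(5) = -4, h'(5) = 10, so x_1 = 5 - (-4)/10 = 27/5.
h(27/5) = 4/25, h'(27/5) = 54/5, so x_2 = (27/5) - (4/25)/(54/5) = 727/135.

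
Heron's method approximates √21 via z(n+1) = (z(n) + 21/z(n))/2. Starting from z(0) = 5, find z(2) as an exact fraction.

z(1) = (5 + 21/5)/2 = 23/5.
z(2) = (23/5 + 21/(23/5))/2 = 527/115.

527/115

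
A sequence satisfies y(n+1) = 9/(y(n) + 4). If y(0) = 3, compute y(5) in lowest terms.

10593/6607

y(1) = 9/(3 + 4) = 9/7.
y(2) = 9/(9/7 + 4) = 63/37.
y(3) = 9/(63/37 + 4) = 333/211.
y(4) = 9/(333/211 + 4) = 1899/1177.
y(5) = 9/(1899/1177 + 4) = 10593/6607.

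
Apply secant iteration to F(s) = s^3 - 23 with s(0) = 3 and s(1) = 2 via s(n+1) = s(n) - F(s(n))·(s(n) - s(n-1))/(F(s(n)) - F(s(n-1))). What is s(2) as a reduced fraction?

53/19

F(3) = 4, F(2) = -15. s(2) = 2 - (-15)·(2 - 3)/((-15) - 4) = 53/19.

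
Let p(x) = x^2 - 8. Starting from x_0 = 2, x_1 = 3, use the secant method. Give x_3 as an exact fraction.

82/29

p(2) = -4, p(3) = 1. x_2 = 3 - 1·(3 - 2)/(1 - (-4)) = 14/5.
p(3) = 1, p(14/5) = -4/25. x_3 = (14/5) - (-4/25)·((14/5) - 3)/((-4/25) - 1) = 82/29.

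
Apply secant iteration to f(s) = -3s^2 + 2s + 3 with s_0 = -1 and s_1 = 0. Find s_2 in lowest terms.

-3/5

f(-1) = -2, f(0) = 3. s_2 = 0 - 3·(0 - (-1))/(3 - (-2)) = -3/5.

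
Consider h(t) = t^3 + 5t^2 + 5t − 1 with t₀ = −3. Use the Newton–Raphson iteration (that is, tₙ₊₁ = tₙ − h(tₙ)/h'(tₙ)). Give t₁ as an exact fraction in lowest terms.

−4

h'(t) = 3t^2 + 10t + 5.
h(−3) = 2, h'(−3) = 2, so t₁ = (−3) − 2/2 = −4.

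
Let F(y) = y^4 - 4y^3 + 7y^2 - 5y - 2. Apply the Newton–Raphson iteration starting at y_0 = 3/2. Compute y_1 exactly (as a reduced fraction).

19/8

F'(y) = 4y^3 - 12y^2 + 14y - 5.
F(3/2) = -35/16, F'(3/2) = 5/2, so y_1 = (3/2) - (-35/16)/(5/2) = 19/8.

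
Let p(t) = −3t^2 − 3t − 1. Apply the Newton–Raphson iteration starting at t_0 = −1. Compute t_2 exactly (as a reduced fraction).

−1/3

p'(t) = −6t − 3.
p(−1) = −1, p'(−1) = 3, so t_1 = (−1) − (−1)/3 = −2/3.
p(−2/3) = −1/3, p'(−2/3) = 1, so t_2 = (−2/3) − (−1/3)/1 = −1/3.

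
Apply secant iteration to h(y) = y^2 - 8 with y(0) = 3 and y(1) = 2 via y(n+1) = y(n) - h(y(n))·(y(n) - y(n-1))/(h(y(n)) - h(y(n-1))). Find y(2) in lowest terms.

14/5

h(3) = 1, h(2) = -4. y(2) = 2 - (-4)·(2 - 3)/((-4) - 1) = 14/5.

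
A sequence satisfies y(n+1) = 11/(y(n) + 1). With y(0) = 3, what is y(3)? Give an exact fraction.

y(1) = 11/(3 + 1) = 11/4.
y(2) = 11/(11/4 + 1) = 44/15.
y(3) = 11/(44/15 + 1) = 165/59.

165/59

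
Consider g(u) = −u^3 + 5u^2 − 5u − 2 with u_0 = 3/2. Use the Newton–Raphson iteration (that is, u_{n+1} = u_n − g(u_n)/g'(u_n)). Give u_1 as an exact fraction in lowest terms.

g'(u) = −3u^2 + 10u − 5.
g(3/2) = −13/8, g'(3/2) = 13/4, so u_1 = (3/2) − (−13/8)/(13/4) = 2.

2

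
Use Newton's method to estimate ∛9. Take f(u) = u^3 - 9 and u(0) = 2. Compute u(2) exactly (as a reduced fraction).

f'(u) = 3u^2.
f(2) = -1, f'(2) = 12, so u(1) = 2 - (-1)/12 = 25/12.
f(25/12) = 73/1728, f'(25/12) = 625/48, so u(2) = (25/12) - (73/1728)/(625/48) = 23401/11250.

23401/11250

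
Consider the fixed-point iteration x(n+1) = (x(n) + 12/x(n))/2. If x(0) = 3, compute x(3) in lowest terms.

18817/5432

x(1) = (3 + 12/3)/2 = 7/2.
x(2) = (7/2 + 12/(7/2))/2 = 97/28.
x(3) = (97/28 + 12/(97/28))/2 = 18817/5432.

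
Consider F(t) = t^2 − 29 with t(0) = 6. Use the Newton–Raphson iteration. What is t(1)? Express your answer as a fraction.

65/12

F'(t) = 2t.
F(6) = 7, F'(6) = 12, so t(1) = 6 − 7/12 = 65/12.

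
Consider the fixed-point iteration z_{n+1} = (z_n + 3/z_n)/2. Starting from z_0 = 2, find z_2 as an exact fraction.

z_1 = (2 + 3/2)/2 = 7/4.
z_2 = (7/4 + 3/(7/4))/2 = 97/56.

97/56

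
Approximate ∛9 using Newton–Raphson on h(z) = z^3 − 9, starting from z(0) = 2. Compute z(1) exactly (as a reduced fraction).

h'(z) = 3z^2.
h(2) = −1, h'(2) = 12, so z(1) = 2 − (−1)/12 = 25/12.

25/12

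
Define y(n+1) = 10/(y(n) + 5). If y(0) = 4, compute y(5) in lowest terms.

950/621

y(1) = 10/(4 + 5) = 10/9.
y(2) = 10/(10/9 + 5) = 18/11.
y(3) = 10/(18/11 + 5) = 110/73.
y(4) = 10/(110/73 + 5) = 146/95.
y(5) = 10/(146/95 + 5) = 950/621.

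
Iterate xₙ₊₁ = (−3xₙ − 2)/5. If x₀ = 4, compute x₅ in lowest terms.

x₁ = (−3·4 − 2)/5 = −14/5.
x₂ = (−3·(−14/5) − 2)/5 = 32/25.
x₃ = (−3·(32/25) − 2)/5 = −146/125.
x₄ = (−3·(−146/125) − 2)/5 = 188/625.
x₅ = (−3·(188/625) − 2)/5 = −1814/3125.

−1814/3125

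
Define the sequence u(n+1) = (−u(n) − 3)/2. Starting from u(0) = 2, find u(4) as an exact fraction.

u(1) = (−2 − 3)/2 = −5/2.
u(2) = (−(−5/2) − 3)/2 = −1/4.
u(3) = (−(−1/4) − 3)/2 = −11/8.
u(4) = (−(−11/8) − 3)/2 = −13/16.

−13/16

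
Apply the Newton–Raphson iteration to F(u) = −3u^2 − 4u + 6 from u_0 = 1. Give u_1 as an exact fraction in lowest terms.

9/10

F'(u) = −6u − 4.
F(1) = −1, F'(1) = −10, so u_1 = 1 − (−1)/(−10) = 9/10.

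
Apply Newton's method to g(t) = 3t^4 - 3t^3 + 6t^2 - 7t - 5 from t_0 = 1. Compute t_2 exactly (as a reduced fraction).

19361/12992

g'(t) = 12t^3 - 9t^2 + 12t - 7.
g(1) = -6, g'(1) = 8, so t_1 = 1 - (-6)/8 = 7/4.
g(7/4) = 3375/256, g'(7/4) = 203/4, so t_2 = (7/4) - (3375/256)/(203/4) = 19361/12992.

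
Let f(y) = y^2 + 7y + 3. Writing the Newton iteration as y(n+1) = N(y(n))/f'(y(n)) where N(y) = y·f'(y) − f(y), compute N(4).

13

f'(y) = 2y + 7.
N(y) = y·f'(y) − f(y) = y·(2y + 7) − (y^2 + 7y + 3) = y^2 − 3.
N(4) = 13.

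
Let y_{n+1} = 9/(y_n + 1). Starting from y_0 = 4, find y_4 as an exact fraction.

531/185

y_1 = 9/(4 + 1) = 9/5.
y_2 = 9/(9/5 + 1) = 45/14.
y_3 = 9/(45/14 + 1) = 126/59.
y_4 = 9/(126/59 + 1) = 531/185.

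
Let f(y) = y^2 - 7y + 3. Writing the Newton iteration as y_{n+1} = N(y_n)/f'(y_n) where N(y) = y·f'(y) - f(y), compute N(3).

6

f'(y) = 2y - 7.
N(y) = y·f'(y) - f(y) = y·(2y - 7) - (y^2 - 7y + 3) = y^2 - 3.
N(3) = 6.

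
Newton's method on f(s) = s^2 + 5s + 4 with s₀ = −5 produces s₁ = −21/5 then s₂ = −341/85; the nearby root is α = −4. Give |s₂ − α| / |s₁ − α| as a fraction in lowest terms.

1/17

s₁ − α = −21/5 − (−4) = −21/5 + 4 = −1/5, so |s₁ − α| = 1/5.
s₂ − α = −341/85 − (−4) = −341/85 + 4 = −1/85, so |s₂ − α| = 1/85.
Ratio = (1/85) / (1/5) = 1/17.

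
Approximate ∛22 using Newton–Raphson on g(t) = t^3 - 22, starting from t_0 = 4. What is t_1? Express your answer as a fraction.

25/8

g'(t) = 3t^2.
g(4) = 42, g'(4) = 48, so t_1 = 4 - 42/48 = 25/8.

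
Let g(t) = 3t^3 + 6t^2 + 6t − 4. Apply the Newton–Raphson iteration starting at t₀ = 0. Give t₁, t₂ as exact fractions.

t₁ = 2/3, t₂ = 38/81

g'(t) = 9t^2 + 12t + 6.
g(0) = −4, g'(0) = 6, so t₁ = 0 − (−4)/6 = 2/3.
g(2/3) = 32/9, g'(2/3) = 18, so t₂ = (2/3) − (32/9)/18 = 38/81.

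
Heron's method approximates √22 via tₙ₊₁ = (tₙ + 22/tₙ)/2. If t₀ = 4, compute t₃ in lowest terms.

1016657/216752

t₁ = (4 + 22/4)/2 = 19/4.
t₂ = (19/4 + 22/(19/4))/2 = 713/152.
t₃ = (713/152 + 22/(713/152))/2 = 1016657/216752.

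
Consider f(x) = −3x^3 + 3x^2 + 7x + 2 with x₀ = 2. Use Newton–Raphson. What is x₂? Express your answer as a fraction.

265414/120649

f'(x) = −9x^2 + 6x + 7.
f(2) = 4, f'(2) = −17, so x₁ = 2 − 4/(−17) = 38/17.
f(38/17) = −4272/4913, f'(38/17) = −7097/289, so x₂ = (38/17) − (−4272/4913)/(−7097/289) = 265414/120649.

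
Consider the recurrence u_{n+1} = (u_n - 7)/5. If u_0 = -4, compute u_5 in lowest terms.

u_1 = ((-4) - 7)/5 = -11/5.
u_2 = ((-11/5) - 7)/5 = -46/25.
u_3 = ((-46/25) - 7)/5 = -221/125.
u_4 = ((-221/125) - 7)/5 = -1096/625.
u_5 = ((-1096/625) - 7)/5 = -5471/3125.

-5471/3125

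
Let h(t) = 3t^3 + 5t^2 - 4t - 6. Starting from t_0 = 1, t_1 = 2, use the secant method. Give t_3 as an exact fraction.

9254/8467

h(1) = -2, h(2) = 30. t_2 = 2 - 30·(2 - 1)/(30 - (-2)) = 17/16.
h(2) = 30, h(17/16) = -4125/4096. t_3 = (17/16) - (-4125/4096)·((17/16) - 2)/((-4125/4096) - 30) = 9254/8467.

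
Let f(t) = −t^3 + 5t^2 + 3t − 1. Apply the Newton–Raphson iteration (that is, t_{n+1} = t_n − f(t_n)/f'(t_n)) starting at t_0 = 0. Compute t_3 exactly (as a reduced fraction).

f'(t) = −3t^2 + 10t + 3.
f(0) = −1, f'(0) = 3, so t_1 = 0 − (−1)/3 = 1/3.
f(1/3) = 14/27, f'(1/3) = 6, so t_2 = (1/3) − (14/27)/6 = 20/81.
f(20/81) = 16219/531441, f'(20/81) = 11561/2187, so t_3 = (20/81) − (16219/531441)/(11561/2187) = 677441/2809323.

677441/2809323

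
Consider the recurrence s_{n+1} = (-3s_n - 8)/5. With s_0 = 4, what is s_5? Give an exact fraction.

-868/625

s_1 = (-3·4 - 8)/5 = -4.
s_2 = (-3·(-4) - 8)/5 = 4/5.
s_3 = (-3·(4/5) - 8)/5 = -52/25.
s_4 = (-3·(-52/25) - 8)/5 = -44/125.
s_5 = (-3·(-44/125) - 8)/5 = -868/625.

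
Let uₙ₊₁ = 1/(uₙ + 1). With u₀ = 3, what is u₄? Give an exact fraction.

u₁ = 1/(3 + 1) = 1/4.
u₂ = 1/(1/4 + 1) = 4/5.
u₃ = 1/(4/5 + 1) = 5/9.
u₄ = 1/(5/9 + 1) = 9/14.

9/14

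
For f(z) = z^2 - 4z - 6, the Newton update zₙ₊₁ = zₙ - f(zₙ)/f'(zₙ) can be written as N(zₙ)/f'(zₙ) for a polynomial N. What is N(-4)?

f'(z) = 2z - 4.
N(z) = z·f'(z) - f(z) = z·(2z - 4) - (z^2 - 4z - 6) = z^2 + 6.
N(-4) = 22.

22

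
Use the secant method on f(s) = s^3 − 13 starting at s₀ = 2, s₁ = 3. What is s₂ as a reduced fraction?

f(2) = −5, f(3) = 14. s₂ = 3 − 14·(3 − 2)/(14 − (−5)) = 43/19.

43/19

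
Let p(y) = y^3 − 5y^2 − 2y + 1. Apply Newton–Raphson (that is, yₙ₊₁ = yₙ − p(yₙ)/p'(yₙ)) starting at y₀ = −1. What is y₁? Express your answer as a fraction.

−8/11

p'(y) = 3y^2 − 10y − 2.
p(−1) = −3, p'(−1) = 11, so y₁ = (−1) − (−3)/11 = −8/11.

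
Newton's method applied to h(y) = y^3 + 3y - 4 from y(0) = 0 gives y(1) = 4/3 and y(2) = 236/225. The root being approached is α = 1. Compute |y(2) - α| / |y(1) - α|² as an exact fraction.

y(1) - α = 4/3 - 1 = 1/3, so |y(1) - α| = 1/3.
y(2) - α = 236/225 - 1 = 11/225, so |y(2) - α| = 11/225.
|y(1) - α|² = 1/9.
Ratio = (11/225) / (1/9) = 11/25.

11/25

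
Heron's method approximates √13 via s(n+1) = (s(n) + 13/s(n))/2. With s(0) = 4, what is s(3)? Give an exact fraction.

5597777/1552544

s(1) = (4 + 13/4)/2 = 29/8.
s(2) = (29/8 + 13/(29/8))/2 = 1673/464.
s(3) = (1673/464 + 13/(1673/464))/2 = 5597777/1552544.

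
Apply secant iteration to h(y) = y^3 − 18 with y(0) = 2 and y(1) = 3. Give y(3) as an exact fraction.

2402/921

h(2) = −10, h(3) = 9. y(2) = 3 − 9·(3 − 2)/(9 − (−10)) = 48/19.
h(3) = 9, h(48/19) = −12870/6859. y(3) = (48/19) − (−12870/6859)·((48/19) − 3)/((−12870/6859) − 9) = 2402/921.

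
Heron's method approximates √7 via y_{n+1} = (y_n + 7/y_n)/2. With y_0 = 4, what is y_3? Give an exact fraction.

1902497/719072

y_1 = (4 + 7/4)/2 = 23/8.
y_2 = (23/8 + 7/(23/8))/2 = 977/368.
y_3 = (977/368 + 7/(977/368))/2 = 1902497/719072.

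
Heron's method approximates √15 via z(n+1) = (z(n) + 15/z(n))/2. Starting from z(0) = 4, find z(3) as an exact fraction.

7380481/1905632

z(1) = (4 + 15/4)/2 = 31/8.
z(2) = (31/8 + 15/(31/8))/2 = 1921/496.
z(3) = (1921/496 + 15/(1921/496))/2 = 7380481/1905632.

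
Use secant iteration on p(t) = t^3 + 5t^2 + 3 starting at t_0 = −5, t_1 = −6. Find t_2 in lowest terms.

−61/12

p(−5) = 3, p(−6) = −33. t_2 = (−6) − (−33)·((−6) − (−5))/((−33) − 3) = −61/12.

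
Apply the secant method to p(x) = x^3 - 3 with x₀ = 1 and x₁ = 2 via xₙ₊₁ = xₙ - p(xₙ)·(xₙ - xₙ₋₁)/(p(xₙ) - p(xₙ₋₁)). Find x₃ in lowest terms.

p(1) = -2, p(2) = 5. x₂ = 2 - 5·(2 - 1)/(5 - (-2)) = 9/7.
p(2) = 5, p(9/7) = -300/343. x₃ = (9/7) - (-300/343)·((9/7) - 2)/((-300/343) - 5) = 561/403.

561/403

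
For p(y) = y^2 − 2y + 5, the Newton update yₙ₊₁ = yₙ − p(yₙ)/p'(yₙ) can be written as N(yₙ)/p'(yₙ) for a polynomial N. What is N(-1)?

−4

p'(y) = 2y − 2.
N(y) = y·p'(y) − p(y) = y·(2y − 2) − (y^2 − 2y + 5) = y^2 − 5.
N(-1) = −4.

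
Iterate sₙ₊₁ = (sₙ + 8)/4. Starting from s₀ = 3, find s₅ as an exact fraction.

2731/1024

s₁ = (3 + 8)/4 = 11/4.
s₂ = ((11/4) + 8)/4 = 43/16.
s₃ = ((43/16) + 8)/4 = 171/64.
s₄ = ((171/64) + 8)/4 = 683/256.
s₅ = ((683/256) + 8)/4 = 2731/1024.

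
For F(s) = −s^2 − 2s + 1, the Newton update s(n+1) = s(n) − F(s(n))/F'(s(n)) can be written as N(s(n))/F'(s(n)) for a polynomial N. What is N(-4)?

−17

F'(s) = −2s − 2.
N(s) = s·F'(s) − F(s) = s·(−2s − 2) − (−s^2 − 2s + 1) = −s^2 − 1.
N(-4) = −17.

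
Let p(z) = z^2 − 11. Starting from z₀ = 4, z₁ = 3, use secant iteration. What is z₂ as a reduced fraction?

23/7

p(4) = 5, p(3) = −2. z₂ = 3 − (−2)·(3 − 4)/((−2) − 5) = 23/7.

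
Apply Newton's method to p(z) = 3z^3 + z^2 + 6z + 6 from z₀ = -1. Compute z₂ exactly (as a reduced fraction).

-19595/23621

p'(z) = 9z^2 + 2z + 6.
p(-1) = -2, p'(-1) = 13, so z₁ = (-1) - (-2)/13 = -11/13.
p(-11/13) = -392/2197, p'(-11/13) = 1817/169, so z₂ = (-11/13) - (-392/2197)/(1817/169) = -19595/23621.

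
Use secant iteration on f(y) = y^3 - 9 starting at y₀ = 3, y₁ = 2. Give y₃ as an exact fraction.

f(3) = 18, f(2) = -1. y₂ = 2 - (-1)·(2 - 3)/((-1) - 18) = 39/19.
f(2) = -1, f(39/19) = -2412/6859. y₃ = (39/19) - (-2412/6859)·((39/19) - 2)/((-2412/6859) - (-1)) = 9255/4447.

9255/4447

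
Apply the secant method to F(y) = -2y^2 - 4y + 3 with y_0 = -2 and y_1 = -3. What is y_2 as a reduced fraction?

-5/2

F(-2) = 3, F(-3) = -3. y_2 = (-3) - (-3)·((-3) - (-2))/((-3) - 3) = -5/2.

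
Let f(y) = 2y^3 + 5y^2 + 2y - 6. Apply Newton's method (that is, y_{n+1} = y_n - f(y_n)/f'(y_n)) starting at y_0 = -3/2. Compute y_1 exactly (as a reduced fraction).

15/2

f'(y) = 6y^2 + 10y + 2.
f(-3/2) = -9/2, f'(-3/2) = 1/2, so y_1 = (-3/2) - (-9/2)/(1/2) = 15/2.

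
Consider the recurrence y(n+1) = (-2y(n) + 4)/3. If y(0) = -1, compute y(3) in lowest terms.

4/3

y(1) = (-2·(-1) + 4)/3 = 2.
y(2) = (-2·2 + 4)/3 = 0.
y(3) = (-2·0 + 4)/3 = 4/3.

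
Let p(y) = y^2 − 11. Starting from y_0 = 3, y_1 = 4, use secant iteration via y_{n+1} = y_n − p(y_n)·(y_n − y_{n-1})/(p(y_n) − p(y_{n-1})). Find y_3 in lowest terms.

169/51

p(3) = −2, p(4) = 5. y_2 = 4 − 5·(4 − 3)/(5 − (−2)) = 23/7.
p(4) = 5, p(23/7) = −10/49. y_3 = (23/7) − (−10/49)·((23/7) − 4)/((−10/49) − 5) = 169/51.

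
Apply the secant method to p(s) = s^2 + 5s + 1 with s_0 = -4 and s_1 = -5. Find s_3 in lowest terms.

p(-4) = -3, p(-5) = 1. s_2 = (-5) - 1·((-5) - (-4))/(1 - (-3)) = -19/4.
p(-5) = 1, p(-19/4) = -3/16. s_3 = (-19/4) - (-3/16)·((-19/4) - (-5))/((-3/16) - 1) = -91/19.

-91/19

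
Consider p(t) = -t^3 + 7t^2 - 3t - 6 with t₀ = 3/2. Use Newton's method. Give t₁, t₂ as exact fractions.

p'(t) = -3t^2 + 14t - 3.
p(3/2) = 15/8, p'(3/2) = 45/4, so t₁ = (3/2) - (15/8)/(45/4) = 4/3.
p(4/3) = 2/27, p'(4/3) = 31/3, so t₂ = (4/3) - (2/27)/(31/3) = 370/279.

t₁ = 4/3, t₂ = 370/279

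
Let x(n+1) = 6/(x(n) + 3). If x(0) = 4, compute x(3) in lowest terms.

54/41

x(1) = 6/(4 + 3) = 6/7.
x(2) = 6/(6/7 + 3) = 14/9.
x(3) = 6/(14/9 + 3) = 54/41.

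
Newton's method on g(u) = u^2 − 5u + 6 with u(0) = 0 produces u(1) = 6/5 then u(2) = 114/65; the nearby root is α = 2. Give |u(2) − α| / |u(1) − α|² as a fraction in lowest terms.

u(1) − α = 6/5 − 2 = −4/5, so |u(1) − α| = 4/5.
u(2) − α = 114/65 − 2 = −16/65, so |u(2) − α| = 16/65.
|u(1) − α|² = 16/25.
Ratio = (16/65) / (16/25) = 5/13.

5/13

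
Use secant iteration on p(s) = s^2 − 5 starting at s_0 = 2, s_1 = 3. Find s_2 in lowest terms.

11/5

p(2) = −1, p(3) = 4. s_2 = 3 − 4·(3 − 2)/(4 − (−1)) = 11/5.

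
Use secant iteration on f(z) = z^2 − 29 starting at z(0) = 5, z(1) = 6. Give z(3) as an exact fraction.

f(5) = −4, f(6) = 7. z(2) = 6 − 7·(6 − 5)/(7 − (−4)) = 59/11.
f(6) = 7, f(59/11) = −28/121. z(3) = (59/11) − (−28/121)·((59/11) − 6)/((−28/121) − 7) = 673/125.

673/125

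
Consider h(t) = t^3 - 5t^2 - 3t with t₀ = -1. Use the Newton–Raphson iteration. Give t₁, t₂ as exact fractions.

t₁ = -7/10, t₂ = -1568/2735

h'(t) = 3t^2 - 10t - 3.
h(-1) = -3, h'(-1) = 10, so t₁ = (-1) - (-3)/10 = -7/10.
h(-7/10) = -693/1000, h'(-7/10) = 547/100, so t₂ = (-7/10) - (-693/1000)/(547/100) = -1568/2735.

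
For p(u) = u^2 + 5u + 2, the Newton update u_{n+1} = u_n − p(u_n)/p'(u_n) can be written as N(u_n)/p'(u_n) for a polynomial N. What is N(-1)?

p'(u) = 2u + 5.
N(u) = u·p'(u) − p(u) = u·(2u + 5) − (u^2 + 5u + 2) = u^2 − 2.
N(-1) = −1.

−1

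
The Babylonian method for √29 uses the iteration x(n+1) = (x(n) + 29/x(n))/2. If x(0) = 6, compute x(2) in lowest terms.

x(1) = (6 + 29/6)/2 = 65/12.
x(2) = (65/12 + 29/(65/12))/2 = 8401/1560.

8401/1560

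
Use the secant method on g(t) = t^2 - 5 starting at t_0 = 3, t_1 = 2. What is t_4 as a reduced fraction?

g(3) = 4, g(2) = -1. t_2 = 2 - (-1)·(2 - 3)/((-1) - 4) = 11/5.
g(2) = -1, g(11/5) = -4/25. t_3 = (11/5) - (-4/25)·((11/5) - 2)/((-4/25) - (-1)) = 47/21.
g(11/5) = -4/25, g(47/21) = 4/441. t_4 = (47/21) - (4/441)·((47/21) - (11/5))/((4/441) - (-4/25)) = 521/233.

521/233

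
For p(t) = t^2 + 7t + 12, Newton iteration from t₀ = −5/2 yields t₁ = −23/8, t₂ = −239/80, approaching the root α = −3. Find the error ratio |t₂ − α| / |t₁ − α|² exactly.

4/5

t₁ − α = −23/8 − (−3) = −23/8 + 3 = 1/8, so |t₁ − α| = 1/8.
t₂ − α = −239/80 − (−3) = −239/80 + 3 = 1/80, so |t₂ − α| = 1/80.
|t₁ − α|² = 1/64.
Ratio = (1/80) / (1/64) = 4/5.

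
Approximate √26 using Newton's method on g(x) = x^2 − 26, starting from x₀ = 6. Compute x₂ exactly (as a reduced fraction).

g'(x) = 2x.
g(6) = 10, g'(6) = 12, so x₁ = 6 − 10/12 = 31/6.
g(31/6) = 25/36, g'(31/6) = 31/3, so x₂ = (31/6) − (25/36)/(31/3) = 1897/372.

1897/372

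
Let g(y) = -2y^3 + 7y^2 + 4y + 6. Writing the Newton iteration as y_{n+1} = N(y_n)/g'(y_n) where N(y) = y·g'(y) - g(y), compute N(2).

-10

g'(y) = -6y^2 + 14y + 4.
N(y) = y·g'(y) - g(y) = y·(-6y^2 + 14y + 4) - (-2y^3 + 7y^2 + 4y + 6) = -4y^3 + 7y^2 - 6.
N(2) = -10.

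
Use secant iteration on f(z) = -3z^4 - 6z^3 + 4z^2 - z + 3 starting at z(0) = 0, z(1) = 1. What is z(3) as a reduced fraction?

65/89

f(0) = 3, f(1) = -3. z(2) = 1 - (-3)·(1 - 0)/((-3) - 3) = 1/2.
f(1) = -3, f(1/2) = 41/16. z(3) = (1/2) - (41/16)·((1/2) - 1)/((41/16) - (-3)) = 65/89.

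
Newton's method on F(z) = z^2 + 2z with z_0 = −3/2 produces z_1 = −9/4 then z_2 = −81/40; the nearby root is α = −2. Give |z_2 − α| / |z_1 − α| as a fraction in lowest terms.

z_1 − α = −9/4 − (−2) = −9/4 + 2 = −1/4, so |z_1 − α| = 1/4.
z_2 − α = −81/40 − (−2) = −81/40 + 2 = −1/40, so |z_2 − α| = 1/40.
Ratio = (1/40) / (1/4) = 1/10.

1/10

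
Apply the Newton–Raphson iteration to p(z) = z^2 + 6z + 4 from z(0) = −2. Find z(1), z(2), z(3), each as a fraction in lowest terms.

p'(z) = 2z + 6.
p(−2) = −4, p'(−2) = 2, so z(1) = (−2) − (−4)/2 = 0.
p(0) = 4, p'(0) = 6, so z(2) = 0 − 4/6 = −2/3.
p(−2/3) = 4/9, p'(−2/3) = 14/3, so z(3) = (−2/3) − (4/9)/(14/3) = −16/21.

z(1) = 0, z(2) = −2/3, z(3) = −16/21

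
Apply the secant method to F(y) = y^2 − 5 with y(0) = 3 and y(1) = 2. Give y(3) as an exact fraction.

47/21

F(3) = 4, F(2) = −1. y(2) = 2 − (−1)·(2 − 3)/((−1) − 4) = 11/5.
F(2) = −1, F(11/5) = −4/25. y(3) = (11/5) − (−4/25)·((11/5) − 2)/((−4/25) − (−1)) = 47/21.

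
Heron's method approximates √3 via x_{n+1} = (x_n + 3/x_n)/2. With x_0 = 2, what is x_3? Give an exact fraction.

18817/10864

x_1 = (2 + 3/2)/2 = 7/4.
x_2 = (7/4 + 3/(7/4))/2 = 97/56.
x_3 = (97/56 + 3/(97/56))/2 = 18817/10864.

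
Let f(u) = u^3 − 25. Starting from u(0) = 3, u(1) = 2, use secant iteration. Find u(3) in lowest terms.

19255/6559

f(3) = 2, f(2) = −17. u(2) = 2 − (−17)·(2 − 3)/((−17) − 2) = 55/19.
f(2) = −17, f(55/19) = −5100/6859. u(3) = (55/19) − (−5100/6859)·((55/19) − 2)/((−5100/6859) − (−17)) = 19255/6559.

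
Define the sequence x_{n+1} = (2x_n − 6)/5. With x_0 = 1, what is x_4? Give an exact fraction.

−1202/625

x_1 = (2·1 − 6)/5 = −4/5.
x_2 = (2·(−4/5) − 6)/5 = −38/25.
x_3 = (2·(−38/25) − 6)/5 = −226/125.
x_4 = (2·(−226/125) − 6)/5 = −1202/625.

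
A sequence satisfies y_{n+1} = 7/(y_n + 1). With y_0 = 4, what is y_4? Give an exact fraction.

y_1 = 7/(4 + 1) = 7/5.
y_2 = 7/(7/5 + 1) = 35/12.
y_3 = 7/(35/12 + 1) = 84/47.
y_4 = 7/(84/47 + 1) = 329/131.

329/131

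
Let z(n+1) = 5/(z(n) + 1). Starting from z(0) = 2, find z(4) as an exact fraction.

z(1) = 5/(2 + 1) = 5/3.
z(2) = 5/(5/3 + 1) = 15/8.
z(3) = 5/(15/8 + 1) = 40/23.
z(4) = 5/(40/23 + 1) = 115/63.

115/63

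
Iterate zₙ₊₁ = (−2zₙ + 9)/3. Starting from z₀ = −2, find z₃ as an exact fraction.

79/27

z₁ = (−2·(−2) + 9)/3 = 13/3.
z₂ = (−2·(13/3) + 9)/3 = 1/9.
z₃ = (−2·(1/9) + 9)/3 = 79/27.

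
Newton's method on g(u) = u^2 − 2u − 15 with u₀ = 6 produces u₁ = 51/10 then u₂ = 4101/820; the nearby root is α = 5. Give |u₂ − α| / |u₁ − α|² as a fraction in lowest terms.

5/41

u₁ − α = 51/10 − 5 = 1/10, so |u₁ − α| = 1/10.
u₂ − α = 4101/820 − 5 = 1/820, so |u₂ − α| = 1/820.
|u₁ − α|² = 1/100.
Ratio = (1/820) / (1/100) = 5/41.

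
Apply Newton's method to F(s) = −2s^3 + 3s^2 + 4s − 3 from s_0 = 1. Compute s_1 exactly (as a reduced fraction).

1/2

F'(s) = −6s^2 + 6s + 4.
F(1) = 2, F'(1) = 4, so s_1 = 1 − 2/4 = 1/2.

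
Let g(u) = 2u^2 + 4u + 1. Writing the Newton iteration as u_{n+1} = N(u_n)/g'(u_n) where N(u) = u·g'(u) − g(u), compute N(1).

1

g'(u) = 4u + 4.
N(u) = u·g'(u) − g(u) = u·(4u + 4) − (2u^2 + 4u + 1) = 2u^2 − 1.
N(1) = 1.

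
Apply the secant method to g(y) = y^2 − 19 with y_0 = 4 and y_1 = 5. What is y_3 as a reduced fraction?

g(4) = −3, g(5) = 6. y_2 = 5 − 6·(5 − 4)/(6 − (−3)) = 13/3.
g(5) = 6, g(13/3) = −2/9. y_3 = (13/3) − (−2/9)·((13/3) − 5)/((−2/9) − 6) = 61/14.

61/14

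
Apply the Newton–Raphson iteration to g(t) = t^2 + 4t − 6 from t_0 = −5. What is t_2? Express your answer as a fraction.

g'(t) = 2t + 4.
g(−5) = −1, g'(−5) = −6, so t_1 = (−5) − (−1)/(−6) = −31/6.
g(−31/6) = 1/36, g'(−31/6) = −19/3, so t_2 = (−31/6) − (1/36)/(−19/3) = −1177/228.

−1177/228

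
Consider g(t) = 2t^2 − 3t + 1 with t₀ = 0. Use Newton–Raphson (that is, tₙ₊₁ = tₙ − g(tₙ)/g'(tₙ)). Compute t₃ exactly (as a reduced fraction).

127/255

g'(t) = 4t − 3.
g(0) = 1, g'(0) = −3, so t₁ = 0 − 1/(−3) = 1/3.
g(1/3) = 2/9, g'(1/3) = −5/3, so t₂ = (1/3) − (2/9)/(−5/3) = 7/15.
g(7/15) = 8/225, g'(7/15) = −17/15, so t₃ = (7/15) − (8/225)/(−17/15) = 127/255.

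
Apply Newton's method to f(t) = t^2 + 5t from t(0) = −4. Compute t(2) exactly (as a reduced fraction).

−256/51

f'(t) = 2t + 5.
f(−4) = −4, f'(−4) = −3, so t(1) = (−4) − (−4)/(−3) = −16/3.
f(−16/3) = 16/9, f'(−16/3) = −17/3, so t(2) = (−16/3) − (16/9)/(−17/3) = −256/51.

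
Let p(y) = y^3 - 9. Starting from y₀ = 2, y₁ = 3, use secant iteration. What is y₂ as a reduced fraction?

39/19

p(2) = -1, p(3) = 18. y₂ = 3 - 18·(3 - 2)/(18 - (-1)) = 39/19.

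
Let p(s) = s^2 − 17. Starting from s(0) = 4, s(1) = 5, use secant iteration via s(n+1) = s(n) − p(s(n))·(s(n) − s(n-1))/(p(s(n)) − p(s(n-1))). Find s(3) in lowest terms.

169/41

p(4) = −1, p(5) = 8. s(2) = 5 − 8·(5 − 4)/(8 − (−1)) = 37/9.
p(5) = 8, p(37/9) = −8/81. s(3) = (37/9) − (−8/81)·((37/9) − 5)/((−8/81) − 8) = 169/41.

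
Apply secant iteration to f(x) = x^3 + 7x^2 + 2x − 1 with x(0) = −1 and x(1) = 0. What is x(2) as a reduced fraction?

−1/4

f(−1) = 3, f(0) = −1. x(2) = 0 − (−1)·(0 − (−1))/((−1) − 3) = −1/4.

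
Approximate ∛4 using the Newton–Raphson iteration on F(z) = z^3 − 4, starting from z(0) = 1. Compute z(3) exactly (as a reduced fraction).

358/225

F'(z) = 3z^2.
F(1) = −3, F'(1) = 3, so z(1) = 1 − (−3)/3 = 2.
F(2) = 4, F'(2) = 12, so z(2) = 2 − 4/12 = 5/3.
F(5/3) = 17/27, F'(5/3) = 25/3, so z(3) = (5/3) − (17/27)/(25/3) = 358/225.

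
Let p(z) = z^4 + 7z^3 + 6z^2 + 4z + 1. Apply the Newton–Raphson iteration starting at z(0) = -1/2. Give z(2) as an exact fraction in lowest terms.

p'(z) = 4z^3 + 21z^2 + 12z + 4.
p(-1/2) = -5/16, p'(-1/2) = 11/4, so z(1) = (-1/2) - (-5/16)/(11/4) = -17/44.
p(-17/44) = -117075/3748096, p'(-17/44) = 24147/10648, so z(2) = (-17/44) - (-117075/3748096)/(24147/10648) = -1055639/2833248.

-1055639/2833248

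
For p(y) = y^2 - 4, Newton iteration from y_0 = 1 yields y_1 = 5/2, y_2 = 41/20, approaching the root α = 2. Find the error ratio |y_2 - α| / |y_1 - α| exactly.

1/10

y_1 - α = 5/2 - 2 = 1/2, so |y_1 - α| = 1/2.
y_2 - α = 41/20 - 2 = 1/20, so |y_2 - α| = 1/20.
Ratio = (1/20) / (1/2) = 1/10.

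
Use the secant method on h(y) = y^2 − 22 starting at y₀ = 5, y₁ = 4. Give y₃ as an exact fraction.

61/13

h(5) = 3, h(4) = −6. y₂ = 4 − (−6)·(4 − 5)/((−6) − 3) = 14/3.
h(4) = −6, h(14/3) = −2/9. y₃ = (14/3) − (−2/9)·((14/3) − 4)/((−2/9) − (−6)) = 61/13.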